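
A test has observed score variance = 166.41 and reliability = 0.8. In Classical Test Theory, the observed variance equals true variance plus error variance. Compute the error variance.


var_true = rxx * var_obs = 0.8 * 166.41 = 133.128
var_error = var_obs - var_true
var_error = 166.41 - 133.128
var_error = 33.282

33.282


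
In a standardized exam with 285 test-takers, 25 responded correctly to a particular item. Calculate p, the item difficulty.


Item difficulty p = number correct / total examinees
p = 25 / 285
p = 0.0877

0.0877


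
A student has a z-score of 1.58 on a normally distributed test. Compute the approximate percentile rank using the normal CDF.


CDF(z) = 0.5 * (1 + erf(z/sqrt(2)))
erf(1.1172) = 0.8859
CDF = 0.9429
Percentile rank = 0.9429 * 100 = 94.29

94.29


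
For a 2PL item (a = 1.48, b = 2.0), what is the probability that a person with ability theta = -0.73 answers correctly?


a*(theta - b) = 1.48 * (-0.73 - 2.0) = -4.0404
exp(--4.0404) = 56.8491
P = 1 / (1 + 56.8491)
P = 0.0173

0.0173


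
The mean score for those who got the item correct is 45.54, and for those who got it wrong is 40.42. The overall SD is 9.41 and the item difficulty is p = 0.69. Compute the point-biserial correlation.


q = 1 - p = 0.31
rpb = ((M1 - M0) / SD) * sqrt(p * q)
rpb = ((45.54 - 40.42) / 9.41) * sqrt(0.69 * 0.31)
rpb = 0.2516

0.2516


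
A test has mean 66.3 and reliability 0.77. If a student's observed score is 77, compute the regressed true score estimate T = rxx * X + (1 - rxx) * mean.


T_est = rxx * X + (1 - rxx) * mean
T_est = 0.77 * 77 + 0.23 * 66.3
T_est = 59.29 + 15.249
T_est = 74.539

74.539


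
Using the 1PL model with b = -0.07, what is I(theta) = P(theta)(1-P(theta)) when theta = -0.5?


P = 1/(1+exp(-(-0.5--0.07))) = 0.3941
I = P*(1-P) = 0.3941 * 0.6059
I = 0.2388

0.2388


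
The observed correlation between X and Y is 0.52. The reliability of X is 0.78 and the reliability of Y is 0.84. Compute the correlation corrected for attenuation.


r_corrected = rxy / sqrt(rxx * ryy)
= 0.52 / sqrt(0.78 * 0.84)
= 0.52 / sqrt(0.6552)
= 0.52 / 0.809444
r_corrected = 0.6424

0.6424


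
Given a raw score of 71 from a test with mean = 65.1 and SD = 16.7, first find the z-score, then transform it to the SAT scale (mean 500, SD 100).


z = (X - mean) / SD = (71 - 65.1) / 16.7
z = 5.9 / 16.7
z = 0.3533
SAT-scale = SAT = 500 + 100z
Carry z at full precision (z = 5.9 / 16.7) into the conversion:
SAT-scale = 500 + 100 * (5.9 / 16.7) = 500 + 590 / 16.7
SAT-scale = 500 + 35.3293
SAT-scale = 535.3293

535.3293


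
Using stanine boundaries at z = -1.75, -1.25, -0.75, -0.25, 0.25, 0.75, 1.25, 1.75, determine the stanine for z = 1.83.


Stanine boundaries: [-1.75, -1.25, -0.75, -0.25, 0.25, 0.75, 1.25, 1.75]
z = 1.83
Check each boundary:
  z >= -1.75 -> could be stanine 2
  z >= -1.25 -> could be stanine 3
  z >= -0.75 -> could be stanine 4
  z >= -0.25 -> could be stanine 5
  z >= 0.25 -> could be stanine 6
  z >= 0.75 -> could be stanine 7
  z >= 1.25 -> could be stanine 8
  z >= 1.75 -> could be stanine 9
Highest qualifying boundary gives stanine = 9

9


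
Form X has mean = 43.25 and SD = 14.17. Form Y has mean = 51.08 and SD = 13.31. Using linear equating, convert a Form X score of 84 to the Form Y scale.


slope = SD_Y / SD_X = 13.31 / 14.17 ~ 0.9393
intercept = mean_Y - slope * mean_X = 51.08 - (13.31 / 14.17) * 43.25 ~ 10.4549
Y = slope * X + intercept. To avoid rounding drift from the rounded slope/intercept, evaluate the equivalent form Y = mean_Y + SD_Y * (X - mean_X) / SD_X at full precision:
Y = 51.08 + 13.31 * (84 - 43.25) / 14.17
Y = 51.08 + 13.31 * 40.75 / 14.17
Y = 51.08 + 542.3825 / 14.17
Y = 51.08 + 38.2768
Y = 89.3568

89.3568


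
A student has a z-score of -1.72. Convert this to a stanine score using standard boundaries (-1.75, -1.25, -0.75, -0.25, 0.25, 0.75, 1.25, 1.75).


Stanine boundaries: [-1.75, -1.25, -0.75, -0.25, 0.25, 0.75, 1.25, 1.75]
z = -1.72
Check each boundary:
  z >= -1.75 -> could be stanine 2
  z < -1.25
  z < -0.75
  z < -0.25
  z < 0.25
  z < 0.75
  z < 1.25
  z < 1.75
Highest qualifying boundary gives stanine = 2

2


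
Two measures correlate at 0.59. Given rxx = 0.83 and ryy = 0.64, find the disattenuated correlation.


r_corrected = rxy / sqrt(rxx * ryy)
= 0.59 / sqrt(0.83 * 0.64)
= 0.59 / sqrt(0.5312)
= 0.59 / 0.728835
r_corrected = 0.8095

0.8095


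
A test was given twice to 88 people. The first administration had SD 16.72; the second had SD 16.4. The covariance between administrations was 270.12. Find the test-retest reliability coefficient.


r = cov(X,Y) / (SD_X * SD_Y)
r = 270.12 / (16.72 * 16.4)
r = 270.12 / 274.208
r = 0.9851

0.9851


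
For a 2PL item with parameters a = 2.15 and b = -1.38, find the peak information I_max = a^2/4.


For 2PL, max info at theta = b = -1.38
I_max = a^2 / 4 = 2.15^2 / 4
= 4.6225 / 4
I_max = 1.1556

1.1556


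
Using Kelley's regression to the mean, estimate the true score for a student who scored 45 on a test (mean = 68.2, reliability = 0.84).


T_est = rxx * X + (1 - rxx) * mean
T_est = 0.84 * 45 + 0.16 * 68.2
T_est = 37.8 + 10.912
T_est = 48.712

48.712


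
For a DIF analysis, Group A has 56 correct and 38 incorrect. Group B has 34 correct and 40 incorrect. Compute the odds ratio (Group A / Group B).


Odds_A = 56/38 = 1.4737
Odds_B = 34/40 = 0.85
OR = Odds_A / Odds_B = 1.4737 / 0.85
Exactly, OR = (56 * 40) / (38 * 34) = 2240 / 1292
OR = 1.7337

1.7337


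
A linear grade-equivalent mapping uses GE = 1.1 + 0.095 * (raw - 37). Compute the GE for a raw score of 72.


raw - median = 72 - 37 = 35
slope * diff = 0.095 * 35 = 3.325
GE = 1.1 + 3.325
GE = 4.425

4.425


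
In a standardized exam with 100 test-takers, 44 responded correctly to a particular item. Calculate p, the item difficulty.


Item difficulty p = number correct / total examinees
p = 44 / 100
p = 0.44

0.44


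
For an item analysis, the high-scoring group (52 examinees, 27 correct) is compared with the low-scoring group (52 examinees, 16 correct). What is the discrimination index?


p_upper = 27/52 = 0.5192
p_lower = 16/52 = 0.3077
D = 0.5192 - 0.3077 = 0.2115

0.2115


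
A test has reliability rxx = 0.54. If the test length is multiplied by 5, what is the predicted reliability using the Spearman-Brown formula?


r_new = (n * rxx) / (1 + (n-1) * rxx)
r_new = (5 * 0.54) / (1 + 4 * 0.54)
r_new = 2.7 / 3.16
r_new = 0.8544

0.8544


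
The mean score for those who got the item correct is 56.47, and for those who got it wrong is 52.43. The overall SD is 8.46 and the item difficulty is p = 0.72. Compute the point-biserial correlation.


q = 1 - p = 0.28
rpb = ((M1 - M0) / SD) * sqrt(p * q)
rpb = ((56.47 - 52.43) / 8.46) * sqrt(0.72 * 0.28)
rpb = 0.2144

0.2144


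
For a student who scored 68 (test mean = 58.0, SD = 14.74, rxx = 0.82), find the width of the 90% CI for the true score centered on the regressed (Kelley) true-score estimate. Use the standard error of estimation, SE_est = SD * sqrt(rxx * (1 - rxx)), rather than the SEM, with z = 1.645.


True score estimate = 0.82*68 + 0.18*58.0 = 66.2
SE_est = SD * sqrt(rxx * (1 - rxx)) = 14.74 * sqrt(0.82 * 0.18) = 14.74 * sqrt(0.1476) = 5.662923
CI = T_est +/- z * SE_est, so width = 2 * z * SE_est = 2 * 1.645 * 5.662923
Width = 18.631

18.631


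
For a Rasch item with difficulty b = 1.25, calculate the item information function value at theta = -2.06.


P = 1/(1+exp(-(-2.06-1.25))) = 0.0352
I = P*(1-P) = 0.0352 * 0.9648
I = 0.034

0.034


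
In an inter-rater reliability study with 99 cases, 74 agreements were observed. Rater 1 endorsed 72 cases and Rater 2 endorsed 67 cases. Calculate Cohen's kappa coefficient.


P_o = 74/99 = 0.747475
P_e = (72*67 + 27*32) / 9801 = 0.580349
kappa = (P_o - P_e) / (1 - P_e)
kappa = (0.747475 - 0.580349) / (1 - 0.580349)
kappa = 0.3982

0.3982


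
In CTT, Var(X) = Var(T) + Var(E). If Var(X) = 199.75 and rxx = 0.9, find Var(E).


var_true = rxx * var_obs = 0.9 * 199.75 = 179.775
var_error = var_obs - var_true
var_error = 199.75 - 179.775
var_error = 19.975

19.975


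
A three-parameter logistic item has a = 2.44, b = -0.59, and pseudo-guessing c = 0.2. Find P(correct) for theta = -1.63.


logit = 2.44*(-1.63 - -0.59) = -2.5376
P* = 1/(1 + exp(--2.5376)) = 0.0733
P = 0.2 + (1 - 0.2) * 0.0733
P = 0.2586

0.2586


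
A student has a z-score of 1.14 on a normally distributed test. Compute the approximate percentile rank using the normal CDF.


CDF(z) = 0.5 * (1 + erf(z/sqrt(2)))
erf(0.8061) = 0.7457
CDF = 0.8729
Percentile rank = 0.8729 * 100 = 87.29

87.29


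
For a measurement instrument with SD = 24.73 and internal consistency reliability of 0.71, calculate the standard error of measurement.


SEM = SD * sqrt(1 - rxx)
SEM = 24.73 * sqrt(1 - 0.71)
SEM = 24.73 * sqrt(0.29) = 24.73 * 0.538516
SEM = 13.3175

13.3175


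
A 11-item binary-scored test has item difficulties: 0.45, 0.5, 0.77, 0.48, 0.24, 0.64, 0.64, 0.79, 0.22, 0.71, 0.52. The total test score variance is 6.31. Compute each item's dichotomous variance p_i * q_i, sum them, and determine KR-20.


For each item, compute p_i * q_i:
  Item 1: 0.45 * 0.55 = 0.2475
  Item 2: 0.5 * 0.5 = 0.25
  Item 3: 0.77 * 0.23 = 0.1771
  Item 4: 0.48 * 0.52 = 0.2496
  Item 5: 0.24 * 0.76 = 0.1824
  Item 6: 0.64 * 0.36 = 0.2304
  Item 7: 0.64 * 0.36 = 0.2304
  Item 8: 0.79 * 0.21 = 0.1659
  Item 9: 0.22 * 0.78 = 0.1716
  Item 10: 0.71 * 0.29 = 0.2059
  Item 11: 0.52 * 0.48 = 0.2496
Sum(p_i * q_i) = 0.2475 + 0.25 + 0.1771 + 0.2496 + 0.1824 + 0.2304 + 0.2304 + 0.1659 + 0.1716 + 0.2059 + 0.2496 = 2.3604
KR-20 = (k/(k-1)) * (1 - Sum(p_i*q_i) / Var_total)
= (11/10) * (1 - 2.3604/6.31)
= 1.1 * 0.6259
KR-20 = 0.6885

0.6885


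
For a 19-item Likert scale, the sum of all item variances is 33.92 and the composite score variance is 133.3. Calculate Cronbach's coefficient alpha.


alpha = (k/(k-1)) * (1 - sum(si^2)/s_total^2)
= (19/18) * (1 - 33.92/133.3)
alpha = 0.787

0.787


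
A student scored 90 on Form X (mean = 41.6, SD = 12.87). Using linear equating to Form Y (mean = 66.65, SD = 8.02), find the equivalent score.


slope = SD_Y / SD_X = 8.02 / 12.87 ~ 0.6232
intercept = mean_Y - slope * mean_X = 66.65 - (8.02 / 12.87) * 41.6 ~ 40.7268
Y = slope * X + intercept. To avoid rounding drift from the rounded slope/intercept, evaluate the equivalent form Y = mean_Y + SD_Y * (X - mean_X) / SD_X at full precision:
Y = 66.65 + 8.02 * (90 - 41.6) / 12.87
Y = 66.65 + 8.02 * 48.4 / 12.87
Y = 66.65 + 388.168 / 12.87
Y = 66.65 + 30.1607
Y = 96.8107

96.8107


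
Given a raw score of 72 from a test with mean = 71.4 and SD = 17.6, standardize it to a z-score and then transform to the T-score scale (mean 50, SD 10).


z = (X - mean) / SD = (72 - 71.4) / 17.6
z = 0.6 / 17.6
z = 0.0341
T-score = T = 50 + 10z
Carry z at full precision (z = 0.6 / 17.6) into the conversion:
T-score = 50 + 10 * (0.6 / 17.6) = 50 + 6 / 17.6
T-score = 50 + 0.3409
T-score = 50.3409

50.3409


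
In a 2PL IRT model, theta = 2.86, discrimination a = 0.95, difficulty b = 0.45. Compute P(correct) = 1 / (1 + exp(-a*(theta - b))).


a*(theta - b) = 0.95 * (2.86 - 0.45) = 2.2895
exp(-2.2895) = 0.1013
P = 1 / (1 + 0.1013)
P = 0.908

0.908


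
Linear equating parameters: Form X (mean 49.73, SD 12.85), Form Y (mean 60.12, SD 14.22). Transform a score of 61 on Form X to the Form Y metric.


slope = SD_Y / SD_X = 14.22 / 12.85 ~ 1.1066
intercept = mean_Y - slope * mean_X = 60.12 - (14.22 / 12.85) * 49.73 ~ 5.088
Y = slope * X + intercept. To avoid rounding drift from the rounded slope/intercept, evaluate the equivalent form Y = mean_Y + SD_Y * (X - mean_X) / SD_X at full precision:
Y = 60.12 + 14.22 * (61 - 49.73) / 12.85
Y = 60.12 + 14.22 * 11.27 / 12.85
Y = 60.12 + 160.2594 / 12.85
Y = 60.12 + 12.4715
Y = 72.5915

72.5915


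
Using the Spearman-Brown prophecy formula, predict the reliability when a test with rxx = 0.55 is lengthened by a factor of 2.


r_new = (n * rxx) / (1 + (n-1) * rxx)
r_new = (2 * 0.55) / (1 + 1 * 0.55)
r_new = 1.1 / 1.55
r_new = 0.7097

0.7097


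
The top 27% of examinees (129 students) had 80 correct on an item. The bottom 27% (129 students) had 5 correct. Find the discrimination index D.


p_upper = 80/129 = 0.6202
p_lower = 5/129 = 0.0388
D = 0.6202 - 0.0388 = 0.5814

0.5814


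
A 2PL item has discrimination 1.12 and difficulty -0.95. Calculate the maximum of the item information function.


For 2PL, max info at theta = b = -0.95
I_max = a^2 / 4 = 1.12^2 / 4
= 1.2544 / 4
I_max = 0.3136

0.3136


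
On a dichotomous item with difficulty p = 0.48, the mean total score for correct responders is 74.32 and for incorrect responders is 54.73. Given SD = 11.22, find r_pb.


q = 1 - p = 0.52
rpb = ((M1 - M0) / SD) * sqrt(p * q)
rpb = ((74.32 - 54.73) / 11.22) * sqrt(0.48 * 0.52)
rpb = 0.8723

0.8723


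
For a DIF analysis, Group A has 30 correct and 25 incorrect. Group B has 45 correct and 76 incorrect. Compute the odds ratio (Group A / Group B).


Odds_A = 30/25 = 1.2
Odds_B = 45/76 = 0.5921
OR = Odds_A / Odds_B = 1.2 / 0.5921
Exactly, OR = (30 * 76) / (25 * 45) = 2280 / 1125
OR = 2.0267

2.0267


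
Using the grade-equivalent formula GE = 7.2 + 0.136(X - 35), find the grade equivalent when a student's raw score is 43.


raw - median = 43 - 35 = 8
slope * diff = 0.136 * 8 = 1.088
GE = 7.2 + 1.088
GE = 8.288

8.288


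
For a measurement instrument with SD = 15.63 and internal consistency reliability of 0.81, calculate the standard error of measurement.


SEM = SD * sqrt(1 - rxx)
SEM = 15.63 * sqrt(1 - 0.81)
SEM = 15.63 * sqrt(0.19) = 15.63 * 0.43589
SEM = 6.813

6.813


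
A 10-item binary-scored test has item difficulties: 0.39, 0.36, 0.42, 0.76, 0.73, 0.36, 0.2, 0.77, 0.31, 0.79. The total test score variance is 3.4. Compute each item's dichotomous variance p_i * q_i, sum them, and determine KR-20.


For each item, compute p_i * q_i:
  Item 1: 0.39 * 0.61 = 0.2379
  Item 2: 0.36 * 0.64 = 0.2304
  Item 3: 0.42 * 0.58 = 0.2436
  Item 4: 0.76 * 0.24 = 0.1824
  Item 5: 0.73 * 0.27 = 0.1971
  Item 6: 0.36 * 0.64 = 0.2304
  Item 7: 0.2 * 0.8 = 0.16
  Item 8: 0.77 * 0.23 = 0.1771
  Item 9: 0.31 * 0.69 = 0.2139
  Item 10: 0.79 * 0.21 = 0.1659
Sum(p_i * q_i) = 0.2379 + 0.2304 + 0.2436 + 0.1824 + 0.1971 + 0.2304 + 0.16 + 0.1771 + 0.2139 + 0.1659 = 2.0387
KR-20 = (k/(k-1)) * (1 - Sum(p_i*q_i) / Var_total)
= (10/9) * (1 - 2.0387/3.4)
= 1.1111 * 0.4004
KR-20 = 0.4449

0.4449


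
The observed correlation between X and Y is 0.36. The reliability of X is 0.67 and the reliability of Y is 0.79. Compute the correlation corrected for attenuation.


r_corrected = rxy / sqrt(rxx * ryy)
= 0.36 / sqrt(0.67 * 0.79)
= 0.36 / sqrt(0.5293)
= 0.36 / 0.72753
r_corrected = 0.4948

0.4948


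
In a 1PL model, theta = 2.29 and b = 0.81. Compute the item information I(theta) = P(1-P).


P = 1/(1+exp(-(2.29-0.81))) = 0.8146
I = P*(1-P) = 0.8146 * 0.1854
I = 0.151

0.151


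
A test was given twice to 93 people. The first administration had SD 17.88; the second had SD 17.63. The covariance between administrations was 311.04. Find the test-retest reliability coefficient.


r = cov(X,Y) / (SD_X * SD_Y)
r = 311.04 / (17.88 * 17.63)
r = 311.04 / 315.2244
r = 0.9867

0.9867


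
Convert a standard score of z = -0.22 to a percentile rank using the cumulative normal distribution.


CDF(z) = 0.5 * (1 + erf(z/sqrt(2)))
erf(-0.1556) = -0.1741
CDF = 0.4129
Percentile rank = 0.4129 * 100 = 41.29

41.29


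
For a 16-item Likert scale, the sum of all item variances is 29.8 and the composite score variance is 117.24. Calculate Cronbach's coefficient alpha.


alpha = (k/(k-1)) * (1 - sum(si^2)/s_total^2)
= (16/15) * (1 - 29.8/117.24)
alpha = 0.7955

0.7955


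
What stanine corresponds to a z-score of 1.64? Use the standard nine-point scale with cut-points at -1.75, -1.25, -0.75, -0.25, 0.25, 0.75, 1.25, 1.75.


Stanine boundaries: [-1.75, -1.25, -0.75, -0.25, 0.25, 0.75, 1.25, 1.75]
z = 1.64
Check each boundary:
  z >= -1.75 -> could be stanine 2
  z >= -1.25 -> could be stanine 3
  z >= -0.75 -> could be stanine 4
  z >= -0.25 -> could be stanine 5
  z >= 0.25 -> could be stanine 6
  z >= 0.75 -> could be stanine 7
  z >= 1.25 -> could be stanine 8
  z < 1.75
Highest qualifying boundary gives stanine = 8

8


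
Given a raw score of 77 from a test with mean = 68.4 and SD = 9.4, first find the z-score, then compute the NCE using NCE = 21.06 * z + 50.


z = (X - mean) / SD = (77 - 68.4) / 9.4
z = 8.6 / 9.4
z = 0.9149
NCE = NCE = 21.06z + 50
Carry z at full precision (z = 8.6 / 9.4) into the conversion:
NCE = 21.06 * (8.6 / 9.4) + 50 = 181.116 / 9.4 + 50
NCE = 19.2677 + 50
NCE = 69.2677

69.2677


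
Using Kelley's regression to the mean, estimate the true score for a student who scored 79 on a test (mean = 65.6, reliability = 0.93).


T_est = rxx * X + (1 - rxx) * mean
T_est = 0.93 * 79 + 0.07 * 65.6
T_est = 73.47 + 4.592
T_est = 78.062

78.062


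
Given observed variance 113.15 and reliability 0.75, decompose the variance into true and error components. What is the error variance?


var_true = rxx * var_obs = 0.75 * 113.15 = 84.8625
var_error = var_obs - var_true
var_error = 113.15 - 84.8625
var_error = 28.2875

28.2875


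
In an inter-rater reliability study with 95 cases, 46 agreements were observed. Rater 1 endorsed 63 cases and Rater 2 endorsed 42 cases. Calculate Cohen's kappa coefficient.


P_o = 46/95 = 0.484211
P_e = (63*42 + 32*53) / 9025 = 0.481108
kappa = (P_o - P_e) / (1 - P_e)
kappa = (0.484211 - 0.481108) / (1 - 0.481108)
kappa = 0.006

0.006


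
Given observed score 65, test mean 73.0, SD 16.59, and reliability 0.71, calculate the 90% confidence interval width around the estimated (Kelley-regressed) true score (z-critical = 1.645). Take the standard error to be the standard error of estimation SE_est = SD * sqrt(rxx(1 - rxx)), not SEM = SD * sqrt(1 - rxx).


True score estimate = 0.71*65 + 0.29*73.0 = 67.32
SE_est = SD * sqrt(rxx * (1 - rxx)) = 16.59 * sqrt(0.71 * 0.29) = 16.59 * sqrt(0.2059) = 7.527912
CI = T_est +/- z * SE_est, so width = 2 * z * SE_est = 2 * 1.645 * 7.527912
Width = 24.7668

24.7668


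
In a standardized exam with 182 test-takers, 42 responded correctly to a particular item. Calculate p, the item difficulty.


Item difficulty p = number correct / total examinees
p = 42 / 182
p = 0.2308

0.2308


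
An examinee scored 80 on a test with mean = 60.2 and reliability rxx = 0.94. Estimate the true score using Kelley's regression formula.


T_est = rxx * X + (1 - rxx) * mean
T_est = 0.94 * 80 + 0.06 * 60.2
T_est = 75.2 + 3.612
T_est = 78.812

78.812


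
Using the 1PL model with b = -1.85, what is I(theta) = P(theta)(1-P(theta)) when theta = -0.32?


P = 1/(1+exp(-(-0.32--1.85))) = 0.822
I = P*(1-P) = 0.822 * 0.178
I = 0.1463

0.1463


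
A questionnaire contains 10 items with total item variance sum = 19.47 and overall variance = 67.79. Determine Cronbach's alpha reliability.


alpha = (k/(k-1)) * (1 - sum(si^2)/s_total^2)
= (10/9) * (1 - 19.47/67.79)
alpha = 0.792

0.792


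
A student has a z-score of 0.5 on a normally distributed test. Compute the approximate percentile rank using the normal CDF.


CDF(z) = 0.5 * (1 + erf(z/sqrt(2)))
erf(0.3536) = 0.3829
CDF = 0.6915
Percentile rank = 0.6915 * 100 = 69.15

69.15


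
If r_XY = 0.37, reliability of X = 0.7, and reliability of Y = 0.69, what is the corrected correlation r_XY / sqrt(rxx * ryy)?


r_corrected = rxy / sqrt(rxx * ryy)
= 0.37 / sqrt(0.7 * 0.69)
= 0.37 / sqrt(0.483)
= 0.37 / 0.694982
r_corrected = 0.5324

0.5324


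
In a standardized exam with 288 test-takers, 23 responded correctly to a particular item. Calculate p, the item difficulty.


Item difficulty p = number correct / total examinees
p = 23 / 288
p = 0.0799

0.0799


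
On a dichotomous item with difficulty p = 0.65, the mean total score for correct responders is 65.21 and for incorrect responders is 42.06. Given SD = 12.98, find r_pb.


q = 1 - p = 0.35
rpb = ((M1 - M0) / SD) * sqrt(p * q)
rpb = ((65.21 - 42.06) / 12.98) * sqrt(0.65 * 0.35)
rpb = 0.8507

0.8507


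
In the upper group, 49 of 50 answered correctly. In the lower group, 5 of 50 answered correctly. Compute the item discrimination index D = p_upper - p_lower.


p_upper = 49/50 = 0.98
p_lower = 5/50 = 0.1
D = 0.98 - 0.1 = 0.88

0.88


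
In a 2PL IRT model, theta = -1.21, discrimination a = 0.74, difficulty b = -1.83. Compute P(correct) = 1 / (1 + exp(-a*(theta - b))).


a*(theta - b) = 0.74 * (-1.21 - -1.83) = 0.4588
exp(-0.4588) = 0.632
P = 1 / (1 + 0.632)
P = 0.6127

0.6127


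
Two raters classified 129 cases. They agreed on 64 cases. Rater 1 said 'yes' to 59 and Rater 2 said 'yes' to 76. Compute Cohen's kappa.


P_o = 64/129 = 0.496124
P_e = (59*76 + 70*53) / 16641 = 0.492398
kappa = (P_o - P_e) / (1 - P_e)
kappa = (0.496124 - 0.492398) / (1 - 0.492398)
kappa = 0.0073

0.0073


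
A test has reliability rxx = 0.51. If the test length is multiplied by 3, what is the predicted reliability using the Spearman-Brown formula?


r_new = (n * rxx) / (1 + (n-1) * rxx)
r_new = (3 * 0.51) / (1 + 2 * 0.51)
r_new = 1.53 / 2.02
r_new = 0.7574

0.7574


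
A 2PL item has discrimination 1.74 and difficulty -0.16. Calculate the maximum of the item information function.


For 2PL, max info at theta = b = -0.16
I_max = a^2 / 4 = 1.74^2 / 4
= 3.0276 / 4
I_max = 0.7569

0.7569


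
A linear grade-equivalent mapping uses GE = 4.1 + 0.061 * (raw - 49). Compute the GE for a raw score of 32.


raw - median = 32 - 49 = -17
slope * diff = 0.061 * -17 = -1.037
GE = 4.1 + -1.037
GE = 3.063

3.063


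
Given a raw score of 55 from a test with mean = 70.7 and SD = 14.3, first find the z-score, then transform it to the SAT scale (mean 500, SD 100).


z = (X - mean) / SD = (55 - 70.7) / 14.3
z = -15.7 / 14.3
z = -1.0979
SAT-scale = SAT = 500 + 100z
Carry z at full precision (z = -15.7 / 14.3) into the conversion:
SAT-scale = 500 + 100 * (-15.7 / 14.3) = 500 + -1570 / 14.3
SAT-scale = 500 + -109.7902
SAT-scale = 390.2098

390.2098


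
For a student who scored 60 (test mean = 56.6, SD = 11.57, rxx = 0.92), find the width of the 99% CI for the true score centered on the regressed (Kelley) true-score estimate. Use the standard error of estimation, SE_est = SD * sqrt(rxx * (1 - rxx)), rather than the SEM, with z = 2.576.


True score estimate = 0.92*60 + 0.08*56.6 = 59.728
SE_est = SD * sqrt(rxx * (1 - rxx)) = 11.57 * sqrt(0.92 * 0.08) = 11.57 * sqrt(0.0736) = 3.138862
CI = T_est +/- z * SE_est, so width = 2 * z * SE_est = 2 * 2.576 * 3.138862
Width = 16.1714

16.1714


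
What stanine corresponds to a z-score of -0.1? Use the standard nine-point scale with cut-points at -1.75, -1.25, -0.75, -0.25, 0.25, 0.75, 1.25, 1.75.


Stanine boundaries: [-1.75, -1.25, -0.75, -0.25, 0.25, 0.75, 1.25, 1.75]
z = -0.1
Check each boundary:
  z >= -1.75 -> could be stanine 2
  z >= -1.25 -> could be stanine 3
  z >= -0.75 -> could be stanine 4
  z >= -0.25 -> could be stanine 5
  z < 0.25
  z < 0.75
  z < 1.25
  z < 1.75
Highest qualifying boundary gives stanine = 5

5


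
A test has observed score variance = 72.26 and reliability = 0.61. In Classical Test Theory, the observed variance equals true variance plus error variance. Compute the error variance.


var_true = rxx * var_obs = 0.61 * 72.26 = 44.0786
var_error = var_obs - var_true
var_error = 72.26 - 44.0786
var_error = 28.1814

28.1814


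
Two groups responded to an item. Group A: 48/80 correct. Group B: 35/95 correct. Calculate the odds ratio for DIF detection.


Odds_A = 48/32 = 1.5
Odds_B = 35/60 = 0.5833
OR = Odds_A / Odds_B = 1.5 / 0.5833
Exactly, OR = (48 * 60) / (32 * 35) = 2880 / 1120
OR = 2.5714

2.5714


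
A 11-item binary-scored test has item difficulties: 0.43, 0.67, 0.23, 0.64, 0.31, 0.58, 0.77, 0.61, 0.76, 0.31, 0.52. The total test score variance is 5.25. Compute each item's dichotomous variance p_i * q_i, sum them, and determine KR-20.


For each item, compute p_i * q_i:
  Item 1: 0.43 * 0.57 = 0.2451
  Item 2: 0.67 * 0.33 = 0.2211
  Item 3: 0.23 * 0.77 = 0.1771
  Item 4: 0.64 * 0.36 = 0.2304
  Item 5: 0.31 * 0.69 = 0.2139
  Item 6: 0.58 * 0.42 = 0.2436
  Item 7: 0.77 * 0.23 = 0.1771
  Item 8: 0.61 * 0.39 = 0.2379
  Item 9: 0.76 * 0.24 = 0.1824
  Item 10: 0.31 * 0.69 = 0.2139
  Item 11: 0.52 * 0.48 = 0.2496
Sum(p_i * q_i) = 0.2451 + 0.2211 + 0.1771 + 0.2304 + 0.2139 + 0.2436 + 0.1771 + 0.2379 + 0.1824 + 0.2139 + 0.2496 = 2.3921
KR-20 = (k/(k-1)) * (1 - Sum(p_i*q_i) / Var_total)
= (11/10) * (1 - 2.3921/5.25)
= 1.1 * 0.5444
KR-20 = 0.5988

0.5988


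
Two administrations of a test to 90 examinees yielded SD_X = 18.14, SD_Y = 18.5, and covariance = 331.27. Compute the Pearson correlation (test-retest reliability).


r = cov(X,Y) / (SD_X * SD_Y)
r = 331.27 / (18.14 * 18.5)
r = 331.27 / 335.59
r = 0.9871

0.9871


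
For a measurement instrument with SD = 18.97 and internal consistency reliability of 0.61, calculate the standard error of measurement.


SEM = SD * sqrt(1 - rxx)
SEM = 18.97 * sqrt(1 - 0.61)
SEM = 18.97 * sqrt(0.39) = 18.97 * 0.6245
SEM = 11.8468

11.8468


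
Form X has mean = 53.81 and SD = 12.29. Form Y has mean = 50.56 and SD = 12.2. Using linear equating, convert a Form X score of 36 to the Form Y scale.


slope = SD_Y / SD_X = 12.2 / 12.29 ~ 0.9927
intercept = mean_Y - slope * mean_X = 50.56 - (12.2 / 12.29) * 53.81 ~ -2.8559
Y = slope * X + intercept. To avoid rounding drift from the rounded slope/intercept, evaluate the equivalent form Y = mean_Y + SD_Y * (X - mean_X) / SD_X at full precision:
Y = 50.56 + 12.2 * (36 - 53.81) / 12.29
Y = 50.56 - 12.2 * 17.81 / 12.29
Y = 50.56 - 217.282 / 12.29
Y = 50.56 - 17.6796
Y = 32.8804

32.8804


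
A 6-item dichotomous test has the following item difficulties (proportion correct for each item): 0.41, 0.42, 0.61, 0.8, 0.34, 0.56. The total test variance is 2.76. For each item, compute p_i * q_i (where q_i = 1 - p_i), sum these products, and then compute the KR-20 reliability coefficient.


For each item, compute p_i * q_i:
  Item 1: 0.41 * 0.59 = 0.2419
  Item 2: 0.42 * 0.58 = 0.2436
  Item 3: 0.61 * 0.39 = 0.2379
  Item 4: 0.8 * 0.2 = 0.16
  Item 5: 0.34 * 0.66 = 0.2244
  Item 6: 0.56 * 0.44 = 0.2464
Sum(p_i * q_i) = 0.2419 + 0.2436 + 0.2379 + 0.16 + 0.2244 + 0.2464 = 1.3542
KR-20 = (k/(k-1)) * (1 - Sum(p_i*q_i) / Var_total)
= (6/5) * (1 - 1.3542/2.76)
= 1.2 * 0.5093
KR-20 = 0.6112

0.6112


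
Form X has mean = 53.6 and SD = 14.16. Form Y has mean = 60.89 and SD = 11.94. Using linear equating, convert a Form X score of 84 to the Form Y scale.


slope = SD_Y / SD_X = 11.94 / 14.16 ~ 0.8432
intercept = mean_Y - slope * mean_X = 60.89 - (11.94 / 14.16) * 53.6 ~ 15.6934
Y = slope * X + intercept. To avoid rounding drift from the rounded slope/intercept, evaluate the equivalent form Y = mean_Y + SD_Y * (X - mean_X) / SD_X at full precision:
Y = 60.89 + 11.94 * (84 - 53.6) / 14.16
Y = 60.89 + 11.94 * 30.4 / 14.16
Y = 60.89 + 362.976 / 14.16
Y = 60.89 + 25.6339
Y = 86.5239

86.5239


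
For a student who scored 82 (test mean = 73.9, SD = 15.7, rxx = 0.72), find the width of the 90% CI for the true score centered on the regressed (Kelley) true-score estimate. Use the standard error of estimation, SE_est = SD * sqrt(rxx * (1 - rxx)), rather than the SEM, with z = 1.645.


True score estimate = 0.72*82 + 0.28*73.9 = 79.732
SE_est = SD * sqrt(rxx * (1 - rxx)) = 15.7 * sqrt(0.72 * 0.28) = 15.7 * sqrt(0.2016) = 7.049283
CI = T_est +/- z * SE_est, so width = 2 * z * SE_est = 2 * 1.645 * 7.049283
Width = 23.1921

23.1921


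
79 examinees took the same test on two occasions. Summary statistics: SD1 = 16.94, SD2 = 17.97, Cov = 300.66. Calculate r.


r = cov(X,Y) / (SD_X * SD_Y)
r = 300.66 / (16.94 * 17.97)
r = 300.66 / 304.4118
r = 0.9877

0.9877


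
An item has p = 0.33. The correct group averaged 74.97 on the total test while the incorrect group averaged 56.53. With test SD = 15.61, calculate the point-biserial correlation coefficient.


q = 1 - p = 0.67
rpb = ((M1 - M0) / SD) * sqrt(p * q)
rpb = ((74.97 - 56.53) / 15.61) * sqrt(0.33 * 0.67)
rpb = 0.5555

0.5555


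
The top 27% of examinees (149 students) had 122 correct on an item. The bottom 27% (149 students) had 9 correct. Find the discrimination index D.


p_upper = 122/149 = 0.8188
p_lower = 9/149 = 0.0604
D = 0.8188 - 0.0604 = 0.7584

0.7584


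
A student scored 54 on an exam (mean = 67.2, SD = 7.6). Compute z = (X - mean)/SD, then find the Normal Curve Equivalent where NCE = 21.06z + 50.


z = (X - mean) / SD = (54 - 67.2) / 7.6
z = -13.2 / 7.6
z = -1.7368
NCE = NCE = 21.06z + 50
Carry z at full precision (z = -13.2 / 7.6) into the conversion:
NCE = 21.06 * (-13.2 / 7.6) + 50 = -277.992 / 7.6 + 50
NCE = -36.5779 + 50
NCE = 13.4221

13.4221


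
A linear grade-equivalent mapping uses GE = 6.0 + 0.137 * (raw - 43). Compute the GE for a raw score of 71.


raw - median = 71 - 43 = 28
slope * diff = 0.137 * 28 = 3.836
GE = 6.0 + 3.836
GE = 9.836

9.836


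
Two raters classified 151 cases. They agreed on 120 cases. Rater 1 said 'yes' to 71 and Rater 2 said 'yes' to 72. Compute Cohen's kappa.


P_o = 120/151 = 0.794702
P_e = (71*72 + 80*79) / 22801 = 0.501382
kappa = (P_o - P_e) / (1 - P_e)
kappa = (0.794702 - 0.501382) / (1 - 0.501382)
kappa = 0.5883

0.5883


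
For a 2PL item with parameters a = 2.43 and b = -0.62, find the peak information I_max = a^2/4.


For 2PL, max info at theta = b = -0.62
I_max = a^2 / 4 = 2.43^2 / 4
= 5.9049 / 4
I_max = 1.4762

1.4762


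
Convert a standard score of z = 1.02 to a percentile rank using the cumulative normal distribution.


CDF(z) = 0.5 * (1 + erf(z/sqrt(2)))
erf(0.7212) = 0.6923
CDF = 0.8461
Percentile rank = 0.8461 * 100 = 84.61

84.61


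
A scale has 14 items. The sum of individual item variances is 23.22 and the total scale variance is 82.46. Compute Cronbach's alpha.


alpha = (k/(k-1)) * (1 - sum(si^2)/s_total^2)
= (14/13) * (1 - 23.22/82.46)
alpha = 0.7737

0.7737


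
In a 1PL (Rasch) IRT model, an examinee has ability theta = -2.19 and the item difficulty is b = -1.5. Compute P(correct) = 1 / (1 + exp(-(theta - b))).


theta - b = -2.19 - -1.5 = -0.69
exp(-(theta - b)) = exp(0.69) = 1.9937
P = 1 / (1 + 1.9937)
P = 0.334

0.334


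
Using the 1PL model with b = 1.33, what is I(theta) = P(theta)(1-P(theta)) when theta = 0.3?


P = 1/(1+exp(-(0.3-1.33))) = 0.2631
I = P*(1-P) = 0.2631 * 0.7369
I = 0.1939

0.1939


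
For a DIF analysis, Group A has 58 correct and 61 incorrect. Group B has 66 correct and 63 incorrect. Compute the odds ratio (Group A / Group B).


Odds_A = 58/61 = 0.9508
Odds_B = 66/63 = 1.0476
OR = Odds_A / Odds_B = 0.9508 / 1.0476
Exactly, OR = (58 * 63) / (61 * 66) = 3654 / 4026
OR = 0.9076

0.9076


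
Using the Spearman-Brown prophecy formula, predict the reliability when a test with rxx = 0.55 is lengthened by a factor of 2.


r_new = (n * rxx) / (1 + (n-1) * rxx)
r_new = (2 * 0.55) / (1 + 1 * 0.55)
r_new = 1.1 / 1.55
r_new = 0.7097

0.7097


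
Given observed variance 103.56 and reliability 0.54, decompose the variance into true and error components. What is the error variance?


var_true = rxx * var_obs = 0.54 * 103.56 = 55.9224
var_error = var_obs - var_true
var_error = 103.56 - 55.9224
var_error = 47.6376

47.6376


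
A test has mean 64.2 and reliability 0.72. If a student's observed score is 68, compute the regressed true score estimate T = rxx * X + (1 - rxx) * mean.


T_est = rxx * X + (1 - rxx) * mean
T_est = 0.72 * 68 + 0.28 * 64.2
T_est = 48.96 + 17.976
T_est = 66.936

66.936


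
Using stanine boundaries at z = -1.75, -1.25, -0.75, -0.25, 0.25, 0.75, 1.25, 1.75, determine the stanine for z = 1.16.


Stanine boundaries: [-1.75, -1.25, -0.75, -0.25, 0.25, 0.75, 1.25, 1.75]
z = 1.16
Check each boundary:
  z >= -1.75 -> could be stanine 2
  z >= -1.25 -> could be stanine 3
  z >= -0.75 -> could be stanine 4
  z >= -0.25 -> could be stanine 5
  z >= 0.25 -> could be stanine 6
  z >= 0.75 -> could be stanine 7
  z < 1.25
  z < 1.75
Highest qualifying boundary gives stanine = 7

7


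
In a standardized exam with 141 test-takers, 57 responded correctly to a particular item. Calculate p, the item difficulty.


Item difficulty p = number correct / total examinees
p = 57 / 141
p = 0.4043

0.4043


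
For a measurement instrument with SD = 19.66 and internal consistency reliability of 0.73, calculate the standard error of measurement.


SEM = SD * sqrt(1 - rxx)
SEM = 19.66 * sqrt(1 - 0.73)
SEM = 19.66 * sqrt(0.27) = 19.66 * 0.519615
SEM = 10.2156

10.2156


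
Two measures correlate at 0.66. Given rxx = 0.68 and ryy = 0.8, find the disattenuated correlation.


r_corrected = rxy / sqrt(rxx * ryy)
= 0.66 / sqrt(0.68 * 0.8)
= 0.66 / sqrt(0.544)
= 0.66 / 0.737564
r_corrected = 0.8948

0.8948


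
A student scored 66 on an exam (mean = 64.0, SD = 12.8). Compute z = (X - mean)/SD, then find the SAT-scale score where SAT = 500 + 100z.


z = (X - mean) / SD = (66 - 64.0) / 12.8
z = 2.0 / 12.8
z = 0.1562
SAT-scale = SAT = 500 + 100z
Carry z at full precision (z = 2.0 / 12.8) into the conversion:
SAT-scale = 500 + 100 * (2.0 / 12.8) = 500 + 200 / 12.8
SAT-scale = 500 + 15.625
SAT-scale = 515.625

515.625


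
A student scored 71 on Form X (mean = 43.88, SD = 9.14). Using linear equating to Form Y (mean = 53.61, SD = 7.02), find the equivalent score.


slope = SD_Y / SD_X = 7.02 / 9.14 ~ 0.7681
intercept = mean_Y - slope * mean_X = 53.61 - (7.02 / 9.14) * 43.88 ~ 19.9079
Y = slope * X + intercept. To avoid rounding drift from the rounded slope/intercept, evaluate the equivalent form Y = mean_Y + SD_Y * (X - mean_X) / SD_X at full precision:
Y = 53.61 + 7.02 * (71 - 43.88) / 9.14
Y = 53.61 + 7.02 * 27.12 / 9.14
Y = 53.61 + 190.3824 / 9.14
Y = 53.61 + 20.8296
Y = 74.4396

74.4396


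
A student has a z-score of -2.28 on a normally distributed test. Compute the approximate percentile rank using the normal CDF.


CDF(z) = 0.5 * (1 + erf(z/sqrt(2)))
erf(-1.6122) = -0.9774
CDF = 0.0113
Percentile rank = 0.0113 * 100 = 1.13

1.13


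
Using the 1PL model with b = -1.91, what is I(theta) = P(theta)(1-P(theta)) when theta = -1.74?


P = 1/(1+exp(-(-1.74--1.91))) = 0.5424
I = P*(1-P) = 0.5424 * 0.4576
I = 0.2482

0.2482


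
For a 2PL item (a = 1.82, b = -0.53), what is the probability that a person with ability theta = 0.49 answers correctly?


a*(theta - b) = 1.82 * (0.49 - -0.53) = 1.8564
exp(-1.8564) = 0.1562
P = 1 / (1 + 0.1562)
P = 0.8649

0.8649


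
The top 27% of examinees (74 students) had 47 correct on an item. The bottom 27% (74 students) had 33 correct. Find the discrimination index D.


p_upper = 47/74 = 0.6351
p_lower = 33/74 = 0.4459
D = 0.6351 - 0.4459 = 0.1892

0.1892


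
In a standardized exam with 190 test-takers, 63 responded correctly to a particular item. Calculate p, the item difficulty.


Item difficulty p = number correct / total examinees
p = 63 / 190
p = 0.3316

0.3316


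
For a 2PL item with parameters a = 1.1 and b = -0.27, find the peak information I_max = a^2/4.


For 2PL, max info at theta = b = -0.27
I_max = a^2 / 4 = 1.1^2 / 4
= 1.21 / 4
I_max = 0.3025

0.3025


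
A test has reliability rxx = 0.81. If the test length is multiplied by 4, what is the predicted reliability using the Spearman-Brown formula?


r_new = (n * rxx) / (1 + (n-1) * rxx)
r_new = (4 * 0.81) / (1 + 3 * 0.81)
r_new = 3.24 / 3.43
r_new = 0.9446

0.9446


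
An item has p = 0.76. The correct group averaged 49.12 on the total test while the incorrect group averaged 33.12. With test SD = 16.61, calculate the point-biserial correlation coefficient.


q = 1 - p = 0.24
rpb = ((M1 - M0) / SD) * sqrt(p * q)
rpb = ((49.12 - 33.12) / 16.61) * sqrt(0.76 * 0.24)
rpb = 0.4114

0.4114


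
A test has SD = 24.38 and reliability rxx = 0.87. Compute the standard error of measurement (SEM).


SEM = SD * sqrt(1 - rxx)
SEM = 24.38 * sqrt(1 - 0.87)
SEM = 24.38 * sqrt(0.13) = 24.38 * 0.360555
SEM = 8.7903

8.7903


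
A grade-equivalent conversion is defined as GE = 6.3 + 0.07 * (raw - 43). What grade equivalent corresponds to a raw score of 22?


raw - median = 22 - 43 = -21
slope * diff = 0.07 * -21 = -1.47
GE = 6.3 + -1.47
GE = 4.83

4.83


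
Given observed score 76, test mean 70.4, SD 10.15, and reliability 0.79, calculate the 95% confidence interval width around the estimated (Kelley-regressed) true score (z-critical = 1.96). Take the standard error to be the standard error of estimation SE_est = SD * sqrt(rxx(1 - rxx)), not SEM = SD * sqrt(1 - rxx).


True score estimate = 0.79*76 + 0.21*70.4 = 74.824
SE_est = SD * sqrt(rxx * (1 - rxx)) = 10.15 * sqrt(0.79 * 0.21) = 10.15 * sqrt(0.1659) = 4.134179
CI = T_est +/- z * SE_est, so width = 2 * z * SE_est = 2 * 1.96 * 4.134179
Width = 16.206

16.206


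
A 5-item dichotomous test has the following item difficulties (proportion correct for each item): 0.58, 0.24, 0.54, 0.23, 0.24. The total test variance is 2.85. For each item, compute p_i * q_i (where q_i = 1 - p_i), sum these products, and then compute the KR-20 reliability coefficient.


For each item, compute p_i * q_i:
  Item 1: 0.58 * 0.42 = 0.2436
  Item 2: 0.24 * 0.76 = 0.1824
  Item 3: 0.54 * 0.46 = 0.2484
  Item 4: 0.23 * 0.77 = 0.1771
  Item 5: 0.24 * 0.76 = 0.1824
Sum(p_i * q_i) = 0.2436 + 0.1824 + 0.2484 + 0.1771 + 0.1824 = 1.0339
KR-20 = (k/(k-1)) * (1 - Sum(p_i*q_i) / Var_total)
= (5/4) * (1 - 1.0339/2.85)
= 1.25 * 0.6372
KR-20 = 0.7965

0.7965


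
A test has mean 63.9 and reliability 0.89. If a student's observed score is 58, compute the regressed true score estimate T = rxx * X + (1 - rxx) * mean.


T_est = rxx * X + (1 - rxx) * mean
T_est = 0.89 * 58 + 0.11 * 63.9
T_est = 51.62 + 7.029
T_est = 58.649

58.649


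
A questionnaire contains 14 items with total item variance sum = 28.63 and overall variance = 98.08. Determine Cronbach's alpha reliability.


alpha = (k/(k-1)) * (1 - sum(si^2)/s_total^2)
= (14/13) * (1 - 28.63/98.08)
alpha = 0.7626

0.7626


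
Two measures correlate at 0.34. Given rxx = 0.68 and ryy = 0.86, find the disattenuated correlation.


r_corrected = rxy / sqrt(rxx * ryy)
= 0.34 / sqrt(0.68 * 0.86)
= 0.34 / sqrt(0.5848)
= 0.34 / 0.764722
r_corrected = 0.4446

0.4446


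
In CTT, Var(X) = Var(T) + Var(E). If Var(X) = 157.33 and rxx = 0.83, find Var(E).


var_true = rxx * var_obs = 0.83 * 157.33 = 130.5839
var_error = var_obs - var_true
var_error = 157.33 - 130.5839
var_error = 26.7461

26.7461


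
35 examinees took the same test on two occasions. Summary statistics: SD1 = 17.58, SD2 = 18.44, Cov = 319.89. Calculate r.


r = cov(X,Y) / (SD_X * SD_Y)
r = 319.89 / (17.58 * 18.44)
r = 319.89 / 324.1752
r = 0.9868

0.9868


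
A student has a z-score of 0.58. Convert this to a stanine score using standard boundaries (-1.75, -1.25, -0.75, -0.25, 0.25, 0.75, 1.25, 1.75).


Stanine boundaries: [-1.75, -1.25, -0.75, -0.25, 0.25, 0.75, 1.25, 1.75]
z = 0.58
Check each boundary:
  z >= -1.75 -> could be stanine 2
  z >= -1.25 -> could be stanine 3
  z >= -0.75 -> could be stanine 4
  z >= -0.25 -> could be stanine 5
  z >= 0.25 -> could be stanine 6
  z < 0.75
  z < 1.25
  z < 1.75
Highest qualifying boundary gives stanine = 6

6


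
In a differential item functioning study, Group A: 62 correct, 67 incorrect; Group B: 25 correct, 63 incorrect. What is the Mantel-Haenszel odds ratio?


Odds_A = 62/67 = 0.9254
Odds_B = 25/63 = 0.3968
OR = Odds_A / Odds_B = 0.9254 / 0.3968
Exactly, OR = (62 * 63) / (67 * 25) = 3906 / 1675
OR = 2.3319

2.3319


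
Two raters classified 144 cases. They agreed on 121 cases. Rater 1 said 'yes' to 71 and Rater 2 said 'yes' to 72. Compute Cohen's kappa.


P_o = 121/144 = 0.840278
P_e = (71*72 + 73*72) / 20736 = 0.5
kappa = (P_o - P_e) / (1 - P_e)
kappa = (0.840278 - 0.5) / (1 - 0.5)
kappa = 0.6806

0.6806
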